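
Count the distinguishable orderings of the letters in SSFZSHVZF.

Letters (F:2, H:1, S:3, V:1, Z:2). Total letters: 9.
Permutations = 9!/(3! x 2! x 2!).

Final answer: 15120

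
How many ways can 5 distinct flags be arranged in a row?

The number of ways to arrange 5 distinct objects is 5!.

Final answer: 5! = 120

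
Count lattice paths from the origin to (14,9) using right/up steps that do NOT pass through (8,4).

Total paths to (14,9): C(23,9) = 817190.
Paths through (8,4): C(12,4) x C(11,5) = 228690.
Avoiding (8,4): 817190 - 228690.

Final answer: 588500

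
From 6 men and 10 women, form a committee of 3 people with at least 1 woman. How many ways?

Sum over valid woman counts:
C(10,1)C(6,2) = 150
C(10,2)C(6,1) = 270
C(10,3)C(6,0) = 120
Total: 150 + 270 + 120.

Final answer: 540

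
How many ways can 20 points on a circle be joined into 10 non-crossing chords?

This is a standard Catalan-number count: the answer is C_n. Here n = 20/2 = 10.
C_n = C(2n,n) - C(2n,n+1), so C_{10} = C(20,10) - C(20,11) = 184756 - 167960.

Final answer: C_{10} = 16796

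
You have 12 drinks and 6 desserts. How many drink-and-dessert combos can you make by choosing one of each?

By the multiplication principle: 12 x 6.

Final answer: 72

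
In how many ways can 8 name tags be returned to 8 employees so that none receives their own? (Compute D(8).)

D(n) = (n-1)(D(n-1) + D(n-2)), D(0)=1, D(1)=0.
D(2) = 1 x (0 + 1) = 1
D(3) = 2 x (1 + 0) = 2
D(4) = 3 x (2 + 1) = 9
D(5) = 4 x (9 + 2) = 44
D(6) = 5 x (44 + 9) = 265
D(7) = 6 x (265 + 44) = 1854
D(8) = 7 x (D(7) + D(6)) = 7 x (1854 + 265)

Final answer: D(8) = 14833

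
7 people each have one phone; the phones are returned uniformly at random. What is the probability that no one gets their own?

Use the recurrence D(n) = (n-1)(D(n-1) + D(n-2)) with D(0)=1, D(1)=0.
Building up: D(2)=1, D(3)=2, D(4)=9, D(5)=44, D(6)=265, D(7)=1854.
Total arrangements: 7! = 5040.
Probability = D(7)/7! = 103/280.

Final answer: D(7)/7! = 1854/5040 = 0.367857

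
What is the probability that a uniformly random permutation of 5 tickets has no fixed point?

Derangements satisfy D(n) = (n-1)(D(n-1) + D(n-2)), starting from D(0)=1, D(1)=0.
Building up: D(2)=1, D(3)=2, D(4)=9, D(5)=44.
Total arrangements: 5! = 120.
Probability = D(5)/5! = 11/30.

Final answer: D(5)/5! = 44/120 = 0.366667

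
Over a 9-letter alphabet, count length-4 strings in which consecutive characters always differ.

First character: 9 choices. Each subsequent: 8 choices (must differ from the previous one).
Total: 9 x 8^3.

Final answer: 9 x 8^{3} = 4608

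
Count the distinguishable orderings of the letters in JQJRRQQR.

Letters (J:2, Q:3, R:3). Total letters: 8.
Permutations = 8!/(3! x 3! x 2!).

Final answer: 560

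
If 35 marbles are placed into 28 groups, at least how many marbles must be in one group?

By the pigeonhole principle: ceiling(35/28).

Final answer: 2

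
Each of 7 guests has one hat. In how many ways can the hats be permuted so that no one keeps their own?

Derangements satisfy D(n) = (n-1)(D(n-1) + D(n-2)), starting from D(0)=1, D(1)=0.
D(2) = 1 x (0 + 1) = 1
D(3) = 2 x (1 + 0) = 2
D(4) = 3 x (2 + 1) = 9
D(5) = 4 x (9 + 2) = 44
D(6) = 5 x (44 + 9) = 265
D(7) = 6 x (D(6) + D(5)) = 6 x (265 + 44)

Final answer: D(7) = 1854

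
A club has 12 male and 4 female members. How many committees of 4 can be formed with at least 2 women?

Sum over valid woman counts:
C(4,2)C(12,2) = 396
C(4,3)C(12,1) = 48
C(4,4)C(12,0) = 1
Total: 396 + 48 + 1.

Final answer: 445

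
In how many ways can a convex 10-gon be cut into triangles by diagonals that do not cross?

The structures are counted by the Catalan number C_n. Here n = 10 - 2 = 8.
C_n = C(2n,n)/(n+1), so C_{8} = C(16,8)/9 = 12870/9.

Final answer: C_{8} = 1430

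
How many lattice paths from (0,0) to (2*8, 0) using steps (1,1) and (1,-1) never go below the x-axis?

Total monotonic paths to (8,8): C(16,8) = 12870.
By the reflection principle, paths that go above the diagonal number C(16,9) = 11440.
Valid Dyck paths: 12870 - 11440.
(These counts are the Catalan numbers.)

Final answer: C_{8} = 1430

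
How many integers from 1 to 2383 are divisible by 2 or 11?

Multiples of 2: 1191. Multiples of 11: 216. Of both (lcm=22): 108.
By inclusion-exclusion: 1191 + 216 - 108.

Final answer: 1299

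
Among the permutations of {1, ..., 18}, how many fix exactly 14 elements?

Choose which 14 elements are fixed: C(18,14) = 3060.
Derange the remaining 4 using D(j) = (j-1)(D(j-1) + D(j-2)), D(0)=1, D(1)=0: D(2)=1, D(3)=2, D(4)=9.
Total: 3060 x 9.

Final answer: C(18,14) D(4) = 27540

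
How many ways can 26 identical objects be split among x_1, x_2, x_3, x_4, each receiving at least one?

Substitute x'_i = x_i - 1 (so x'_i >= 0). Then sum x'_i = 26 - 4 = 22.
Stars and bars: C(22+4-1, 4-1) = C(25,3).

Final answer: C(25,3) = 2300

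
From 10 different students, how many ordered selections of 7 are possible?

P(10,7) = 10!/(10-7)! = 10!/3!.

Final answer: P(10,7) = 604800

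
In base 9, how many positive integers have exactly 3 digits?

These are the integers in [9^2, 9^3), so the count is 9^3 - 9^2 = 8 x 9^2.

Final answer: 648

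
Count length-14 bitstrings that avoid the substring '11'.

A valid string ends in 0 (append to any length-(n-1) valid string) or in 01 (append to any length-(n-2) valid string), so a(n) = a(n-1) + a(n-2) with a(1)=2, a(2)=3.
Building up term by term: a(1)=2, a(2)=3, a(3)=5, a(4)=8, a(5)=13, a(6)=21, a(7)=34, a(8)=55, a(9)=89, a(10)=144, a(11)=233, a(12)=377, a(13)=610, a(14)=987.

Final answer: 987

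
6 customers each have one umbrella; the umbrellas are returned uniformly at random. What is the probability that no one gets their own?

Derangements satisfy D(n) = (n-1)(D(n-1) + D(n-2)), starting from D(0)=1, D(1)=0.
Building up: D(2)=1, D(3)=2, D(4)=9, D(5)=44, D(6)=265.
Total arrangements: 6! = 720.
Probability = D(6)/6! = 53/144.

Final answer: D(6)/6! = 265/720 = 0.368056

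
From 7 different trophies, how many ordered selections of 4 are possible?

P(7,4) = 7!/(7-4)! = 7!/3!.

Final answer: P(7,4) = 840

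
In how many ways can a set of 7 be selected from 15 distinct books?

C(15,7) = 15!/(7! x 8!).

Final answer: \binom{15}{7} = 6435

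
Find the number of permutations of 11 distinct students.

The number of ways to arrange 11 distinct objects is 11!.

Final answer: 11! = 39916800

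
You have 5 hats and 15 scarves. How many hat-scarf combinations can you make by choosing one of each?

By the multiplication principle: 5 x 15.

Final answer: 75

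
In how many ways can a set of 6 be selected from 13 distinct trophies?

C(13,6) = 13!/(6! x 7!).

Final answer: \binom{13}{6} = 1716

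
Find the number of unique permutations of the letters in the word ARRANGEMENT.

Letters (A:2, E:2, G:1, M:1, N:2, R:2, T:1). Total letters: 11.
Permutations = 11!/(2! x 2! x 2! x 2!).

Final answer: 2494800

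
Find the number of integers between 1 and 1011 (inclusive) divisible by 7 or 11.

Multiples of 7: 144. Multiples of 11: 91. Of both (lcm=77): 13.
By inclusion-exclusion: 144 + 91 - 13.

Final answer: 222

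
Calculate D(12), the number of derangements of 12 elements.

D(n) = (n-1)(D(n-1) + D(n-2)), D(0)=1, D(1)=0.
D(2) = 1 x (0 + 1) = 1
D(3) = 2 x (1 + 0) = 2
D(4) = 3 x (2 + 1) = 9
D(5) = 4 x (9 + 2) = 44
D(6) = 5 x (44 + 9) = 265
D(7) = 6 x (265 + 44) = 1854
D(8) = 7 x (1854 + 265) = 14833
D(9) = 8 x (14833 + 1854) = 133496
D(10) = 9 x (133496 + 14833) = 1334961
D(11) = 10 x (1334961 + 133496) = 14684570
D(12) = 11 x (D(11) + D(10)) = 11 x (14684570 + 1334961)

Final answer: D(12) = 176214841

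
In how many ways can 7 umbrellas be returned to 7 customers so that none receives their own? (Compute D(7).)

Use the recurrence D(n) = (n-1)(D(n-1) + D(n-2)) with D(0)=1, D(1)=0.
D(2) = 1 x (0 + 1) = 1
D(3) = 2 x (1 + 0) = 2
D(4) = 3 x (2 + 1) = 9
D(5) = 4 x (9 + 2) = 44
D(6) = 5 x (44 + 9) = 265
D(7) = 6 x (D(6) + D(5)) = 6 x (265 + 44)

Final answer: D(7) = 1854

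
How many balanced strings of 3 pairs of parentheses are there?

This is a standard Catalan-number count: the answer is C_n. Here n = 3 (pairs).
C_n = C(2n,n)/(n+1), so C_{3} = C(6,3)/4 = 20/4.

Final answer: C_{3} = 5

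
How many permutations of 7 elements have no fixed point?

Use the recurrence D(n) = (n-1)(D(n-1) + D(n-2)) with D(0)=1, D(1)=0.
D(2) = 1 x (0 + 1) = 1
D(3) = 2 x (1 + 0) = 2
D(4) = 3 x (2 + 1) = 9
D(5) = 4 x (9 + 2) = 44
D(6) = 5 x (44 + 9) = 265
D(7) = 6 x (D(6) + D(5)) = 6 x (265 + 44)

Final answer: D(7) = 1854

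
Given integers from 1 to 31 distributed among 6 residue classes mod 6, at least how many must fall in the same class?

By pigeonhole with 31 objects and 6 categories: ceiling(31/6).

Final answer: 6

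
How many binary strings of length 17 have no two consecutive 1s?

Classify by the final bit: ...0 gives a(n-1) strings, ...01 gives a(n-2) strings. Thus a(n) = a(n-1) + a(n-2) with a(1)=2, a(2)=3.
Iterating the recurrence: a(1)=2, a(2)=3, a(3)=5, a(4)=8, a(5)=13, a(6)=21, a(7)=34, a(8)=55, a(9)=89, a(10)=144, a(11)=233, a(12)=377, a(13)=610, a(14)=987, a(15)=1597, a(16)=2584, a(17)=4181.

Final answer: 4181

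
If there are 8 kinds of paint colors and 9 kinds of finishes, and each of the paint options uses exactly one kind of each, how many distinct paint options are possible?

By the multiplication principle: 8 x 9.

Final answer: 72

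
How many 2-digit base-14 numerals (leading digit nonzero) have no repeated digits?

The leading digit has 13 choices (anything but zero); the next has 13 (anything but the first), then 12, and so on, one fewer each time.
Total: 13 x 13.

Final answer: 169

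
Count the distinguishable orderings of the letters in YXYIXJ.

Letters (I:1, J:1, X:2, Y:2). Total letters: 6.
Permutations = 6!/(2! x 2!).

Final answer: 180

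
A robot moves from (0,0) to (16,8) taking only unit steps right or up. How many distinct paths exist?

Each path has 16 right steps and 8 up steps in some order (24 steps total).
Choose which 8 of the 24 steps are up: C(24,8).

Final answer: C(24,8) = 735471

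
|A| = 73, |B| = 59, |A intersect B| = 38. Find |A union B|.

|A union B| = |A| + |B| - |A intersect B| = 73 + 59 - 38.

Final answer: 94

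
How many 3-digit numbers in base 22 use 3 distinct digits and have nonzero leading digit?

First digit: 21 (nonzero). Second: 21 (not first). Third: 20, etc.
Total: 21 x 21 x 20.

Final answer: 8820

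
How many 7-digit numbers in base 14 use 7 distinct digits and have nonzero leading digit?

The leading digit has 13 choices (anything but zero); the next has 13 (anything but the first), then 12, and so on, one fewer each time.
Total: 13 x 13 x 12 x 11 x 10 x 9 x 8.

Final answer: 16061760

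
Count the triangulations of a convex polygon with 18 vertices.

This is a standard Catalan-number count: the answer is C_n. Here n = 18 - 2 = 16.
C_n = C(2n,n)/(n+1), so C_{16} = C(32,16)/17 = 601080390/17.

Final answer: C_{16} = 35357670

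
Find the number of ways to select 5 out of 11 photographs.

C(11,5) = 11!/(5! x (11-5)!).

Final answer: C(11,5) = 462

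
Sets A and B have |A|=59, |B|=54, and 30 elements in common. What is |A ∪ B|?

|A union B| = |A| + |B| - |A intersect B| = 59 + 54 - 30.

Final answer: 83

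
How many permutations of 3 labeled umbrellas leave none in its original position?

Derangements satisfy D(n) = (n-1)(D(n-1) + D(n-2)), starting from D(0)=1, D(1)=0.
D(2) = 1 x (0 + 1) = 1
D(3) = 2 x (D(2) + D(1)) = 2 x (1 + 0)

Final answer: D(3) = 2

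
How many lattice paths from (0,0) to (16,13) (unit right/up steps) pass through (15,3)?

Paths (0,0)->(15,3): C(18,3) = 816.
Paths (15,3)->(16,13): C(11,10) = 11.
By multiplication principle: 816 x 11.

Final answer: 8976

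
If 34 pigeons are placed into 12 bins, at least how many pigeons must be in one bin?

By the pigeonhole principle: ceiling(34/12).

Final answer: 3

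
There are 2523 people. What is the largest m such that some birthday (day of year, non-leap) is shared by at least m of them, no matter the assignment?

There are 365 possible values for birthday (day of year, non-leap). With 2523 people and 365 categories, by pigeonhole: ceiling(2523/365).

Final answer: 7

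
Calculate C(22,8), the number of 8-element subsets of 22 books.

C(22,8) = 22!/(8! x 14!).

Final answer: \binom{22}{8} = 319770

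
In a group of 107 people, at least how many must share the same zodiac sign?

There are 12 possible values for zodiac sign. With 107 people and 12 categories, by pigeonhole: ceiling(107/12).

Final answer: 9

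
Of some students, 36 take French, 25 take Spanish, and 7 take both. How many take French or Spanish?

|A union B| = |A| + |B| - |A intersect B| = 36 + 25 - 7.

Final answer: 54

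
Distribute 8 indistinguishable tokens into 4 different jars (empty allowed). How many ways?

Stars and bars: C(n+k-1, k-1) = C(11,3).

Final answer: C(11,3) = 165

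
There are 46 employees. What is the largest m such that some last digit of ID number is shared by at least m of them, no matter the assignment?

There are 10 possible values for last digit of ID number. With 46 employees and 10 categories, by pigeonhole: ceiling(46/10).

Final answer: 5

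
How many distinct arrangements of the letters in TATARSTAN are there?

Letters (A:3, N:1, R:1, S:1, T:3). Total letters: 9.
Permutations = 9!/(3! x 3!).

Final answer: 10080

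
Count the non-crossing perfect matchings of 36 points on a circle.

This is a standard Catalan-number count: the answer is C_n. Here n = 36/2 = 18.
C_n = C(2n,n) - C(2n,n+1), so C_{18} = C(36,18) - C(36,19) = 9075135300 - 8597496600.

Final answer: C_{18} = 477638700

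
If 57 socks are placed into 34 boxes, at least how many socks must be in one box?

By the pigeonhole principle: ceiling(57/34).

Final answer: 2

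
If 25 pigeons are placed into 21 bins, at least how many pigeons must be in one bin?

By the pigeonhole principle: ceiling(25/21).

Final answer: 2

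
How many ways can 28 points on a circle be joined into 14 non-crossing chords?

This is a standard Catalan-number count: the answer is C_n. Here n = 28/2 = 14.
C_n = C(2n,n) - C(2n,n+1), so C_{14} = C(28,14) - C(28,15) = 40116600 - 37442160.

Final answer: C_{14} = 2674440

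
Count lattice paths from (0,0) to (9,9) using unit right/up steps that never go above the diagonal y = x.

Total monotonic paths to (9,9): C(18,9) = 48620.
A path is bad iff it touches y = x + 1; reflecting its initial segment maps bad paths bijectively onto all paths to (8,10), of which there are C(18,10) = 43758.
Valid Dyck paths: 48620 - 43758.
(Equivalently, C_{9} = C(18,9)/10 = 48620/10.)

Final answer: C_{9} = 4862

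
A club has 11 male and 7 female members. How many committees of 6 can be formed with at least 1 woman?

Sum over valid woman counts:
C(7,1)C(11,5) = 3234
C(7,2)C(11,4) = 6930
C(7,3)C(11,3) = 5775
C(7,4)C(11,2) = 1925
C(7,5)C(11,1) = 231
C(7,6)C(11,0) = 7
Total: 3234 + 6930 + 5775 + 1925 + 231 + 7.

Final answer: 18102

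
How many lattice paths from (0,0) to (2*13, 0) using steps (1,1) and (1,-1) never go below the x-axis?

Total monotonic paths to (13,13): C(26,13) = 10400600.
By the reflection principle, paths that go above the diagonal number C(26,14) = 9657700.
Valid Dyck paths: 10400600 - 9657700.
(Check: C(26,13) - C(26,14) = C(26,13)/14, the Catalan number C_{13}.)

Final answer: C_{13} = 742900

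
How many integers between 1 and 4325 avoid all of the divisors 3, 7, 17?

|div by 3|=1441, |div by 7|=617, |div by 17|=254.
|div by 3&7|=205, |div by 3&17|=84, |div by 7&17|=36, |div by all|=12.
By inclusion-exclusion, divisible by at least one: 1441+617+254-205-84-36+12 = 1999.
Not divisible by any: 4325 - 1999.

Final answer: 2326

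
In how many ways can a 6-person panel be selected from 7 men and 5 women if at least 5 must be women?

Sum over valid woman counts:
C(5,5)C(7,1).

Final answer: 7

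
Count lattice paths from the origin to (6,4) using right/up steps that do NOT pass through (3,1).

Total paths to (6,4): C(10,4) = 210.
Paths through (3,1): C(4,1) x C(6,3) = 80.
Avoiding (3,1): 210 - 80.

Final answer: 130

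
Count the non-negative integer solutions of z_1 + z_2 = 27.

Stars and bars with 27 stars and 1 bars:
C(27+2-1, 2-1) = C(28,1).

Final answer: C(28,1) = 28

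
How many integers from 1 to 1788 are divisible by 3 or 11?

Multiples of 3: 596. Multiples of 11: 162. Of both (lcm=33): 54.
By inclusion-exclusion: 596 + 162 - 54.

Final answer: 704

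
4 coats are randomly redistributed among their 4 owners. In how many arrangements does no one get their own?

Use the recurrence D(n) = (n-1)(D(n-1) + D(n-2)) with D(0)=1, D(1)=0.
D(2) = 1 x (0 + 1) = 1
D(3) = 2 x (1 + 0) = 2
D(4) = 3 x (D(3) + D(2)) = 3 x (2 + 1)

Final answer: D(4) = 9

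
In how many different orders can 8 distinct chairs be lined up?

The number of ways to arrange 8 distinct objects is 8!.

Final answer: 8! = 40320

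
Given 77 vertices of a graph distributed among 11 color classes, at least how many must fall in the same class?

By pigeonhole with 77 objects and 11 categories: ceiling(77/11).

Final answer: 7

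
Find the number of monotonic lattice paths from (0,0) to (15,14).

Each path has 15 right steps and 14 up steps in some order (29 steps total).
Choose which 14 of the 29 steps are up: C(29,14).

Final answer: C(29,14) = 77558760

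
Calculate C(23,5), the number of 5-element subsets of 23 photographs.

C(23,5) = 23!/(5! x (23-5)!).

Final answer: C(23,5) = 33649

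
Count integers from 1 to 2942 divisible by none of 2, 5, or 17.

|div by 2|=1471, |div by 5|=588, |div by 17|=173.
|div by 2&5|=294, |div by 2&17|=86, |div by 5&17|=34, |div by all|=17.
By inclusion-exclusion, divisible by at least one: 1471+588+173-294-86-34+17 = 1835.
Not divisible by any: 2942 - 1835.

Final answer: 1107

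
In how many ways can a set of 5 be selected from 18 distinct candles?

C(18,5) = 18!/(5! x 13!).

Final answer: \binom{18}{5} = 8568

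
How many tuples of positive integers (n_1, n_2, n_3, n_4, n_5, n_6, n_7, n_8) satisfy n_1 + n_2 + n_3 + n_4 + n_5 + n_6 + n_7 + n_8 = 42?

Substitute n'_i = n_i - 1 (so n'_i >= 0). Then sum n'_i = 42 - 8 = 34.
Stars and bars: C(34+8-1, 8-1) = C(41,7).

Final answer: C(41,7) = 22481940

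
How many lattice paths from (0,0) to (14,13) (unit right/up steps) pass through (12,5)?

Paths (0,0)->(12,5): C(17,5) = 6188.
Paths (12,5)->(14,13): C(10,8) = 45.
By multiplication principle: 6188 x 45.

Final answer: 278460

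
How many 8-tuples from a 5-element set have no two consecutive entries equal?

Let g(n) count such strings. g(1) = 5, and each valid string of length n-1 extends in 4 ways (any symbol but the last), so g(n) = 4 g(n-1).
Total: g(8) = 5 x 4^7.

Final answer: 5 x 4^{7} = 81920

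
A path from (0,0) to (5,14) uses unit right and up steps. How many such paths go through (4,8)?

Paths (0,0)->(4,8): C(12,8) = 495.
Paths (4,8)->(5,14): C(7,6) = 7.
By multiplication principle: 495 x 7.

Final answer: 3465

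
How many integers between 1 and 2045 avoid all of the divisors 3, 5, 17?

|div by 3|=681, |div by 5|=409, |div by 17|=120.
|div by 3&5|=136, |div by 3&17|=40, |div by 5&17|=24, |div by all|=8.
By inclusion-exclusion, divisible by at least one: 681+409+120-136-40-24+8 = 1018.
Not divisible by any: 2045 - 1018.

Final answer: 1027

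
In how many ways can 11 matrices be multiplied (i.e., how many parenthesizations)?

This is a standard Catalan-number count: the answer is C_n. Here n = 11 - 1 = 10.
C_n = C(2n,n)/(n+1), so C_{10} = C(20,10)/11 = 184756/11.

Final answer: C_{10} = 16796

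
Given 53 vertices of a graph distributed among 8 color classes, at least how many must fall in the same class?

By pigeonhole with 53 objects and 8 categories: ceiling(53/8).

Final answer: 7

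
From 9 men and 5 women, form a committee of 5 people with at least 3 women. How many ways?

Sum over valid woman counts:
C(5,3)C(9,2) = 360
C(5,4)C(9,1) = 45
C(5,5)C(9,0) = 1
Total: 360 + 45 + 1.

Final answer: 406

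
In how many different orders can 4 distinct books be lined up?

The number of ways to arrange 4 distinct objects is 4!.

Final answer: 4! = 24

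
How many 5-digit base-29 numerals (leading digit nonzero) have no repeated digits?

The leading digit has 28 choices (anything but zero); the next has 28 (anything but the first), then 27, and so on, one fewer each time.
Total: 28 x 28 x 27 x 26 x 25.

Final answer: 13759200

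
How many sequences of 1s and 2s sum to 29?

Let f(n) count the ways. The last step is size 1 or 2, so f(n) = f(n-1) + f(n-2) with f(1)=1, f(2)=2.
Computing successive values: f(1)=1, f(2)=2, f(3)=3, f(4)=5, f(5)=8, f(6)=13, f(7)=21, f(8)=34, f(9)=55, f(10)=89, f(11)=144, f(12)=233, f(13)=377, f(14)=610, f(15)=987, f(16)=1597, f(17)=2584, f(18)=4181, f(19)=6765, f(20)=10946, f(21)=17711, f(22)=28657, f(23)=46368, f(24)=75025, f(25)=121393, f(26)=196418, f(27)=317811, f(28)=514229, f(29)=832040.

Final answer: 832040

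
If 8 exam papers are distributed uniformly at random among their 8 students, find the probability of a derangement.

D(n) = (n-1)(D(n-1) + D(n-2)), D(0)=1, D(1)=0.
Building up: D(2)=1, D(3)=2, D(4)=9, D(5)=44, D(6)=265, D(7)=1854, D(8)=14833.
Total arrangements: 8! = 40320.
Probability = D(8)/8! = 2119/5760.

Final answer: D(8)/8! = 14833/40320 = 0.367882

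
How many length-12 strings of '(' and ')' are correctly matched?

This is counted by the nth Catalan number C_n. Here n = 6 (pairs).
C_n = C(2n,n) - C(2n,n+1), so C_{6} = C(12,6) - C(12,7) = 924 - 792.

Final answer: C_{6} = 132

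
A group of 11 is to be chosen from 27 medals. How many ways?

C(27,11) = 27!/(11! x 16!).

Final answer: \binom{27}{11} = 13037895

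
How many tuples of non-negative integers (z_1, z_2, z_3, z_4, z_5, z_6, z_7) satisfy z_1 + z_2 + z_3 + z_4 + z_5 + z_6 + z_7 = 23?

Stars and bars with 23 stars and 6 bars:
C(23+7-1, 7-1) = C(29,6).

Final answer: C(29,6) = 475020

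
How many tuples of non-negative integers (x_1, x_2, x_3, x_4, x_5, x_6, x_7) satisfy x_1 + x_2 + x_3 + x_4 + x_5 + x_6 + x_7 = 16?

Stars and bars with 16 stars and 6 bars:
C(16+7-1, 7-1) = C(22,6).

Final answer: C(22,6) = 74613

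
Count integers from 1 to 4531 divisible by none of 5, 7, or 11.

|div by 5|=906, |div by 7|=647, |div by 11|=411.
|div by 5&7|=129, |div by 5&11|=82, |div by 7&11|=58, |div by all|=11.
By inclusion-exclusion, divisible by at least one: 906+647+411-129-82-58+11 = 1706.
Not divisible by any: 4531 - 1706.

Final answer: 2825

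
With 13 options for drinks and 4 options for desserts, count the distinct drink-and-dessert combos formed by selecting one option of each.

By the multiplication principle: 13 x 4.

Final answer: 52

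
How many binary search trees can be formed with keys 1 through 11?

This is counted by the nth Catalan number C_n. Here n = 11.
C_n = C(2n,n) - C(2n,n+1), so C_{11} = C(22,11) - C(22,12) = 705432 - 646646.

Final answer: C_{11} = 58786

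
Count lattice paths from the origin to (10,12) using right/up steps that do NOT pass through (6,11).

Total paths to (10,12): C(22,12) = 646646.
Paths through (6,11): C(17,11) x C(5,1) = 61880.
Avoiding (6,11): 646646 - 61880.

Final answer: 584766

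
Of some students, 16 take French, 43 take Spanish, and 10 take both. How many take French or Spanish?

|A union B| = |A| + |B| - |A intersect B| = 16 + 43 - 10.

Final answer: 49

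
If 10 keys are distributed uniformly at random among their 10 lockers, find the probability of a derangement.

Use the recurrence D(n) = (n-1)(D(n-1) + D(n-2)) with D(0)=1, D(1)=0.
Building up: D(2)=1, D(3)=2, D(4)=9, D(5)=44, D(6)=265, D(7)=1854, D(8)=14833, D(9)=133496, D(10)=1334961.
Total arrangements: 10! = 3628800.
Probability = D(10)/10! = 16481/44800.

Final answer: D(10)/10! = 1334961/3628800 = 0.367879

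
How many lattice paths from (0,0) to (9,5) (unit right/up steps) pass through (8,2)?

Paths (0,0)->(8,2): C(10,2) = 45.
Paths (8,2)->(9,5): C(4,3) = 4.
By multiplication principle: 45 x 4.

Final answer: 180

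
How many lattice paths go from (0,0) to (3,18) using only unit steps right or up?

Each path has 3 right steps and 18 up steps in some order (21 steps total).
Choose which 18 of the 21 steps are up: C(21,18).

Final answer: C(21,18) = 1330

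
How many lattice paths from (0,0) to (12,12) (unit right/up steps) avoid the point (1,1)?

Total paths to (12,12): C(24,12) = 2704156.
Paths through (1,1): C(2,1) x C(22,11) = 1410864.
Avoiding (1,1): 2704156 - 1410864.

Final answer: 1293292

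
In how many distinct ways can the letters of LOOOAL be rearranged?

Letters (A:1, L:2, O:3). Total letters: 6.
Permutations = 6!/(3! x 2!).

Final answer: 60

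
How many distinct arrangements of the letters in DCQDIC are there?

Letters (C:2, D:2, I:1, Q:1). Total letters: 6.
Permutations = 6!/(2! x 2!).

Final answer: 180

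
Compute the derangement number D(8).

Derangements satisfy D(n) = (n-1)(D(n-1) + D(n-2)), starting from D(0)=1, D(1)=0.
D(2) = 1 x (0 + 1) = 1
D(3) = 2 x (1 + 0) = 2
D(4) = 3 x (2 + 1) = 9
D(5) = 4 x (9 + 2) = 44
D(6) = 5 x (44 + 9) = 265
D(7) = 6 x (265 + 44) = 1854
D(8) = 7 x (D(7) + D(6)) = 7 x (1854 + 265)

Final answer: D(8) = 14833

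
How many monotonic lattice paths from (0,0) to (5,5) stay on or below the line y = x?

Total monotonic paths to (5,5): C(10,5) = 252.
By the reflection principle, paths that go above the diagonal number C(10,6) = 210.
Valid Dyck paths: 252 - 210.
(This is the Catalan number C_{5}.)

Final answer: C_{5} = 42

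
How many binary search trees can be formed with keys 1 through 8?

This is a standard Catalan-number count: the answer is C_n. Here n = 8.
C_n = C(2n,n) - C(2n,n+1), so C_{8} = C(16,8) - C(16,9) = 12870 - 11440.

Final answer: C_{8} = 1430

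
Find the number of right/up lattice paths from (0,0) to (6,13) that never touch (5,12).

Total paths to (6,13): C(19,13) = 27132.
Paths through (5,12): C(17,12) x C(2,1) = 12376.
Avoiding (5,12): 27132 - 12376.

Final answer: 14756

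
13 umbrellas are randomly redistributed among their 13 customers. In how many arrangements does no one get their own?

Use the recurrence D(n) = (n-1)(D(n-1) + D(n-2)) with D(0)=1, D(1)=0.
D(2) = 1 x (0 + 1) = 1
D(3) = 2 x (1 + 0) = 2
D(4) = 3 x (2 + 1) = 9
D(5) = 4 x (9 + 2) = 44
D(6) = 5 x (44 + 9) = 265
D(7) = 6 x (265 + 44) = 1854
D(8) = 7 x (1854 + 265) = 14833
D(9) = 8 x (14833 + 1854) = 133496
D(10) = 9 x (133496 + 14833) = 1334961
D(11) = 10 x (1334961 + 133496) = 14684570
D(12) = 11 x (14684570 + 1334961) = 176214841
D(13) = 12 x (D(12) + D(11)) = 12 x (176214841 + 14684570)

Final answer: D(13) = 2290792932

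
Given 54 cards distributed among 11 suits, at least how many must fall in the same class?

By pigeonhole with 54 objects and 11 categories: ceiling(54/11).

Final answer: 5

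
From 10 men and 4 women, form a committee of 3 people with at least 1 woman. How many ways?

Sum over valid woman counts:
C(4,1)C(10,2) = 180
C(4,2)C(10,1) = 60
C(4,3)C(10,0) = 4
Total: 180 + 60 + 4.

Final answer: 244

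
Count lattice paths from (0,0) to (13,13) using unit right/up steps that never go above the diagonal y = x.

Total monotonic paths to (13,13): C(26,13) = 10400600.
Reflecting each bad path at its first crossing gives a bijection with paths to (12,14): C(26,14) = 9657700.
Valid Dyck paths: 10400600 - 9657700.
(Check: C(26,13) - C(26,14) = C(26,13)/14, the Catalan number C_{13}.)

Final answer: C_{13} = 742900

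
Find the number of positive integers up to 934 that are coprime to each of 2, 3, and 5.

|div by 2|=467, |div by 3|=311, |div by 5|=186.
|div by 2&3|=155, |div by 2&5|=93, |div by 3&5|=62, |div by all|=31.
By inclusion-exclusion, divisible by at least one: 467+311+186-155-93-62+31 = 685.
Not divisible by any: 934 - 685.

Final answer: 249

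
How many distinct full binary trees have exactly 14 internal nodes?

This is counted by the nth Catalan number C_n. Here n = 14.
C_n = C(2n,n)/(n+1), so C_{14} = C(28,14)/15 = 40116600/15.

Final answer: C_{14} = 2674440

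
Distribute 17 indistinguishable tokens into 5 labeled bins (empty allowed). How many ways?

Stars and bars: C(n+k-1, k-1) = C(21,4).

Final answer: C(21,4) = 5985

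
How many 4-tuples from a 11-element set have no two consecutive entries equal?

First character: 11 choices. Each subsequent: 10 choices (must differ from the previous one).
Total: 11 x 10^3.

Final answer: 11 x 10^{3} = 11000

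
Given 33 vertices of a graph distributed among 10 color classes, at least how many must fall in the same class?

By pigeonhole with 33 objects and 10 categories: ceiling(33/10).

Final answer: 4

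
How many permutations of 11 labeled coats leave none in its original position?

Use the recurrence D(n) = (n-1)(D(n-1) + D(n-2)) with D(0)=1, D(1)=0.
D(2) = 1 x (0 + 1) = 1
D(3) = 2 x (1 + 0) = 2
D(4) = 3 x (2 + 1) = 9
D(5) = 4 x (9 + 2) = 44
D(6) = 5 x (44 + 9) = 265
D(7) = 6 x (265 + 44) = 1854
D(8) = 7 x (1854 + 265) = 14833
D(9) = 8 x (14833 + 1854) = 133496
D(10) = 9 x (133496 + 14833) = 1334961
D(11) = 10 x (D(10) + D(9)) = 10 x (1334961 + 133496)

Final answer: D(11) = 14684570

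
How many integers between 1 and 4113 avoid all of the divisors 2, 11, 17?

|div by 2|=2056, |div by 11|=373, |div by 17|=241.
|div by 2&11|=186, |div by 2&17|=120, |div by 11&17|=21, |div by all|=10.
By inclusion-exclusion, divisible by at least one: 2056+373+241-186-120-21+10 = 2353.
Not divisible by any: 4113 - 2353.

Final answer: 1760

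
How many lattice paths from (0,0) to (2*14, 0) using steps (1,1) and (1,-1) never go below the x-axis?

Total monotonic paths to (14,14): C(28,14) = 40116600.
By the reflection principle, paths that go above the diagonal number C(28,15) = 37442160.
Valid Dyck paths: 40116600 - 37442160.
(This is the Catalan number C_{14}.)

Final answer: C_{14} = 2674440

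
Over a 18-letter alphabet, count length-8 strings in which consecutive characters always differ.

Let g(n) count such strings. g(1) = 18, and each valid string of length n-1 extends in 17 ways (any symbol but the last), so g(n) = 17 g(n-1).
Total: g(8) = 18 x 17^7.

Final answer: 18 x 17^{7} = 7386096114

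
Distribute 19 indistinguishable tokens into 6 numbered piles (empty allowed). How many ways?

Stars and bars: C(n+k-1, k-1) = C(24,5).

Final answer: C(24,5) = 42504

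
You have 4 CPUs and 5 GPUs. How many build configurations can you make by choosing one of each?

By the multiplication principle: 4 x 5.

Final answer: 20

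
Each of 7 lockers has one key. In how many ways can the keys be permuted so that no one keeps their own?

Derangements satisfy D(n) = (n-1)(D(n-1) + D(n-2)), starting from D(0)=1, D(1)=0.
D(2) = 1 x (0 + 1) = 1
D(3) = 2 x (1 + 0) = 2
D(4) = 3 x (2 + 1) = 9
D(5) = 4 x (9 + 2) = 44
D(6) = 5 x (44 + 9) = 265
D(7) = 6 x (D(6) + D(5)) = 6 x (265 + 44)

Final answer: D(7) = 1854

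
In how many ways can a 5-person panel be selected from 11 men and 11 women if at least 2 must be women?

Sum over valid woman counts:
C(11,2)C(11,3) = 9075
C(11,3)C(11,2) = 9075
C(11,4)C(11,1) = 3630
C(11,5)C(11,0) = 462
Total: 9075 + 9075 + 3630 + 462.

Final answer: 22242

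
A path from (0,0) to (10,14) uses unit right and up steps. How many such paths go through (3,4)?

Paths (0,0)->(3,4): C(7,4) = 35.
Paths (3,4)->(10,14): C(17,10) = 19448.
By multiplication principle: 35 x 19448.

Final answer: 680680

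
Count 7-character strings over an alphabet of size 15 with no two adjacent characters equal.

First character: 15 choices. Each subsequent: 14 choices (must differ from the previous one).
Total: 15 x 14^6.

Final answer: 15 x 14^{6} = 112943040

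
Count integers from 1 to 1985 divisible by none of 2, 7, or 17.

|div by 2|=992, |div by 7|=283, |div by 17|=116.
|div by 2&7|=141, |div by 2&17|=58, |div by 7&17|=16, |div by all|=8.
By inclusion-exclusion, divisible by at least one: 992+283+116-141-58-16+8 = 1184.
Not divisible by any: 1985 - 1184.

Final answer: 801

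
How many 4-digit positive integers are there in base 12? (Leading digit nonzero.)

These are the integers in [12^3, 12^4), so the count is 12^4 - 12^3 = 11 x 12^3.

Final answer: 19008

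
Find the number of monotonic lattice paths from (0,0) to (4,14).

Each path has 4 right steps and 14 up steps in some order (18 steps total).
Choose which 14 of the 18 steps are up: C(18,14).

Final answer: C(18,14) = 3060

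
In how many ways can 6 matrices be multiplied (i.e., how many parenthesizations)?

This is a standard Catalan-number count: the answer is C_n. Here n = 6 - 1 = 5.
C_n = C(2n,n)/(n+1), so C_{5} = C(10,5)/6 = 252/6.

Final answer: C_{5} = 42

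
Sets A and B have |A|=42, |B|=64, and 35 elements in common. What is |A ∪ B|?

|A union B| = |A| + |B| - |A intersect B| = 42 + 64 - 35.

Final answer: 71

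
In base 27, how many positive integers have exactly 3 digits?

In base 27, the leading digit has 26 choices (1..26); each of the remaining 2 digits has 27 choices.
Total: 26 x 27^2.

Final answer: 18954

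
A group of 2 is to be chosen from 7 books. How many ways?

C(7,2) = 7!/(2! x (7-2)!).

Final answer: C(7,2) = 21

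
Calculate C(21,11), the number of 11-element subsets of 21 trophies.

C(21,11) = 21!/(11! x 10!).

Final answer: \binom{21}{11} = 352716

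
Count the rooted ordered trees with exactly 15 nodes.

The structures are counted by the Catalan number C_n. Here n = 15 - 1 = 14.
Using C_0 = 1 and C_(k+1) = C_k x 2(2k+1)/(k+2), build up term by term: C_1=1, C_2=2, C_3=5, C_4=14, C_5=42, C_6=132, C_7=429, C_8=1430, C_9=4862, C_10=16796, C_11=58786, C_12=208012, C_13=742900, C_14=2674440.

Final answer: C_{14} = 2674440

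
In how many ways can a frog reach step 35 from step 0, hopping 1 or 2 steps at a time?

Let f(n) be the number of climbs. Removing the last move (1 or 2 steps) gives f(n) = f(n-1) + f(n-2); base cases f(1)=1, f(2)=2.
Computing successive values: f(1)=1, f(2)=2, f(3)=3, f(4)=5, f(5)=8, f(6)=13, f(7)=21, f(8)=34, f(9)=55, f(10)=89, f(11)=144, f(12)=233, f(13)=377, f(14)=610, f(15)=987, f(16)=1597, f(17)=2584, f(18)=4181, f(19)=6765, f(20)=10946, f(21)=17711, f(22)=28657, f(23)=46368, f(24)=75025, f(25)=121393, f(26)=196418, f(27)=317811, f(28)=514229, f(29)=832040, f(30)=1346269, f(31)=2178309, f(32)=3524578, f(33)=5702887, f(34)=9227465, f(35)=14930352.

Final answer: 14930352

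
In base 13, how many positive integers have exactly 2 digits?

In base 13, the leading digit has 12 choices (1..12); each of the remaining 1 digits has 13 choices.
Total: 12 x 13^1.

Final answer: 156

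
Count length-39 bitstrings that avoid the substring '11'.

Classify by the final bit: ...0 gives a(n-1) strings, ...01 gives a(n-2) strings. Thus a(n) = a(n-1) + a(n-2) with a(1)=2, a(2)=3.
Building up term by term: a(1)=2, a(2)=3, a(3)=5, a(4)=8, a(5)=13, a(6)=21, a(7)=34, a(8)=55, a(9)=89, a(10)=144, a(11)=233, a(12)=377, a(13)=610, a(14)=987, a(15)=1597, a(16)=2584, a(17)=4181, a(18)=6765, a(19)=10946, a(20)=17711, a(21)=28657, a(22)=46368, a(23)=75025, a(24)=121393, a(25)=196418, a(26)=317811, a(27)=514229, a(28)=832040, a(29)=1346269, a(30)=2178309, a(31)=3524578, a(32)=5702887, a(33)=9227465, a(34)=14930352, a(35)=24157817, a(36)=39088169, a(37)=63245986, a(38)=102334155, a(39)=165580141.

Final answer: 165580141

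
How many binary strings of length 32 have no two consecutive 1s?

Classify by the final bit: ...0 gives a(n-1) strings, ...01 gives a(n-2) strings. Thus a(n) = a(n-1) + a(n-2) with a(1)=2, a(2)=3.
Iterating the recurrence: a(1)=2, a(2)=3, a(3)=5, a(4)=8, a(5)=13, a(6)=21, a(7)=34, a(8)=55, a(9)=89, a(10)=144, a(11)=233, a(12)=377, a(13)=610, a(14)=987, a(15)=1597, a(16)=2584, a(17)=4181, a(18)=6765, a(19)=10946, a(20)=17711, a(21)=28657, a(22)=46368, a(23)=75025, a(24)=121393, a(25)=196418, a(26)=317811, a(27)=514229, a(28)=832040, a(29)=1346269, a(30)=2178309, a(31)=3524578, a(32)=5702887.

Final answer: 5702887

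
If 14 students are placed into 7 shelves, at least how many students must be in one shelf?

By the pigeonhole principle: ceiling(14/7).

Final answer: 2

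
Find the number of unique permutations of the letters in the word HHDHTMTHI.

Letters (D:1, H:4, I:1, M:1, T:2). Total letters: 9.
Permutations = 9!/(4! x 2!).

Final answer: 7560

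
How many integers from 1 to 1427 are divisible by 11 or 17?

Multiples of 11: 129. Multiples of 17: 83. Of both (lcm=187): 7.
By inclusion-exclusion: 129 + 83 - 7.

Final answer: 205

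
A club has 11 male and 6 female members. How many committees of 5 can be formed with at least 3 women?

Sum over valid woman counts:
C(6,3)C(11,2) = 1100
C(6,4)C(11,1) = 165
C(6,5)C(11,0) = 6
Total: 1100 + 165 + 6.

Final answer: 1271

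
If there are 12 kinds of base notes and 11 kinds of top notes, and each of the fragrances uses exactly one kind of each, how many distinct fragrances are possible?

By the multiplication principle: 12 x 11.

Final answer: 132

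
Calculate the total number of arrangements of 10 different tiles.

The number of ways to arrange 10 distinct objects is 10!.

Final answer: 10! = 3628800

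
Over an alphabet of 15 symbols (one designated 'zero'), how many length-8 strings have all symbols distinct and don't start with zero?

The leading digit has 14 choices (anything but zero); the next has 14 (anything but the first), then 13, and so on, one fewer each time.
Total: 14 x 14 x 13 x 12 x 11 x 10 x 9 x 8.

Final answer: 242161920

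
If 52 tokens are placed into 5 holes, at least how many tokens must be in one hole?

By the pigeonhole principle: ceiling(52/5).

Final answer: 11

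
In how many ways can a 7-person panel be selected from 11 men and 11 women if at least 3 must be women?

Sum over valid woman counts:
C(11,3)C(11,4) = 54450
C(11,4)C(11,3) = 54450
C(11,5)C(11,2) = 25410
C(11,6)C(11,1) = 5082
C(11,7)C(11,0) = 330
Total: 54450 + 54450 + 25410 + 5082 + 330.

Final answer: 139722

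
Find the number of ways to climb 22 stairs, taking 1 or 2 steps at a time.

Let f(n) count the ways. The last step is size 1 or 2, so f(n) = f(n-1) + f(n-2) with f(1)=1, f(2)=2.
Building up term by term: f(1)=1, f(2)=2, f(3)=3, f(4)=5, f(5)=8, f(6)=13, f(7)=21, f(8)=34, f(9)=55, f(10)=89, f(11)=144, f(12)=233, f(13)=377, f(14)=610, f(15)=987, f(16)=1597, f(17)=2584, f(18)=4181, f(19)=6765, f(20)=10946, f(21)=17711, f(22)=28657.

Final answer: 28657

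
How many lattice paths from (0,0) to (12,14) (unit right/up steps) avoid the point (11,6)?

Total paths to (12,14): C(26,14) = 9657700.
Paths through (11,6): C(17,6) x C(9,8) = 111384.
Avoiding (11,6): 9657700 - 111384.

Final answer: 9546316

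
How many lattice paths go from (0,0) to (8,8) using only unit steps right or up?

Each path has 8 right steps and 8 up steps in some order (16 steps total).
Choose which 8 of the 16 steps are up: C(16,8).

Final answer: C(16,8) = 12870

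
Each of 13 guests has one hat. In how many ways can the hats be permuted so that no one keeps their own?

D(n) = (n-1)(D(n-1) + D(n-2)), D(0)=1, D(1)=0.
D(2) = 1 x (0 + 1) = 1
D(3) = 2 x (1 + 0) = 2
D(4) = 3 x (2 + 1) = 9
D(5) = 4 x (9 + 2) = 44
D(6) = 5 x (44 + 9) = 265
D(7) = 6 x (265 + 44) = 1854
D(8) = 7 x (1854 + 265) = 14833
D(9) = 8 x (14833 + 1854) = 133496
D(10) = 9 x (133496 + 14833) = 1334961
D(11) = 10 x (1334961 + 133496) = 14684570
D(12) = 11 x (14684570 + 1334961) = 176214841
D(13) = 12 x (D(12) + D(11)) = 12 x (176214841 + 14684570)

Final answer: D(13) = 2290792932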